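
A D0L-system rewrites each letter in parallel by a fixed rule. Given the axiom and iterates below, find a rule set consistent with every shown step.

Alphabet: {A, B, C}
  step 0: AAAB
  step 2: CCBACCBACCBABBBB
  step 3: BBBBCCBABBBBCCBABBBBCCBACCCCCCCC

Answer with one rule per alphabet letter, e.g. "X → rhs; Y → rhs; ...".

  step 2 ⇒ step 3: CCBACCBACCBABBBB ⇒ BB·BB·CC·BA·BB·BB·CC·BA·BB·BB·CC·BA·CC·CC·CC·CC
    A ↦ BA
    B ↦ CC
    C ↦ BB

A->BA, B->CC, C->BB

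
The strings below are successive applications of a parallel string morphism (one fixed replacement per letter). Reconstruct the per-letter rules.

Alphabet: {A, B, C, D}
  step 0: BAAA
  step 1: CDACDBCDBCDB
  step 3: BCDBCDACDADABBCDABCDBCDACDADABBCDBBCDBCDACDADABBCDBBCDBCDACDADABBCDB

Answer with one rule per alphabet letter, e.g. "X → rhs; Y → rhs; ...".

  step 0 ⇒ step 1: BAAA ⇒ CDA·CDB·CDB·CDB
    A ↦ CDB
    B ↦ CDA
    C ↦ DAB  (constrained at step 1)
    D ↦ B  (constrained at step 1)

A->CDB, B->CDA, C->DAB, D->B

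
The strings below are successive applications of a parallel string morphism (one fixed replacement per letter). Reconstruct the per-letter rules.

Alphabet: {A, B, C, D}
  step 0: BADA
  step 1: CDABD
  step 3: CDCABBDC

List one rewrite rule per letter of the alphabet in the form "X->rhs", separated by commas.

A->D, B->C, C->B, D->AB

  step 0 ⇒ step 1: BADA ⇒ C·D·AB·D
    A ↦ D
    B ↦ C
    D ↦ AB
    C ↦ B  (constrained at step 1)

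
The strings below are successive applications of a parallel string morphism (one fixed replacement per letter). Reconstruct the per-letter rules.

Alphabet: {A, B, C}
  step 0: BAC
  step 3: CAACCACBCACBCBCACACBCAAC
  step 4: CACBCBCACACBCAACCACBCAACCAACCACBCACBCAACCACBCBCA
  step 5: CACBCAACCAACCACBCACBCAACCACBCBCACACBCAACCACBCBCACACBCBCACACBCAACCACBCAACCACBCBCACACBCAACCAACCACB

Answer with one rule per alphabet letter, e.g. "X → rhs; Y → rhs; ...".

A->CB, B->AC, C->CA

  step 4 ⇒ step 5: CACBCBCACACBCAACCACBCAACCAACCACBCACBCAACCACBCBCA ⇒ CA·CB·CA·AC·CA·AC·CA·CB·CA·CB·CA·AC·CA·CB·CB·CA·CA·CB·CA·AC·CA·CB·CB·CA·CA·CB·CB·CA·CA·CB·CA·AC·CA·CB·CA·AC·CA·CB·CB·CA·CA·CB·CA·AC·CA·AC·CA·CB
    A ↦ CB
    B ↦ AC
    C ↦ CA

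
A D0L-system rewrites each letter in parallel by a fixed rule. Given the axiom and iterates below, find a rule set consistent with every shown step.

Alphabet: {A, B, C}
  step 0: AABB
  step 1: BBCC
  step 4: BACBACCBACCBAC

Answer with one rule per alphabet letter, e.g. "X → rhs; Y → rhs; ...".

A->B, B->C, C->AC

  step 0 ⇒ step 1: AABB ⇒ B·B·C·C
    A ↦ B
    B ↦ C
    C ↦ AC  (constrained at step 1)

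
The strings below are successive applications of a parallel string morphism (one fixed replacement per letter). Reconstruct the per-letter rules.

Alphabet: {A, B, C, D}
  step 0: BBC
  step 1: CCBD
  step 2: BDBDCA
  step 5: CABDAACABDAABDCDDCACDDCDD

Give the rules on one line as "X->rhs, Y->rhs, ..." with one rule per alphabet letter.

  step 1 ⇒ step 2: CCBD ⇒ BD·BD·C·A
    B ↦ C
    C ↦ BD
    D ↦ A
    A ↦ CDD  (constrained at step 2)

A->CDD, B->C, C->BD, D->A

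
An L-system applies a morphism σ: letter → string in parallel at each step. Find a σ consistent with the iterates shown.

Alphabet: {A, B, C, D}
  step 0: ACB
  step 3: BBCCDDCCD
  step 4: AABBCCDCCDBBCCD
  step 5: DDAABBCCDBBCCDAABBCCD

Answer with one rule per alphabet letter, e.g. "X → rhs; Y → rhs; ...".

  step 4 ⇒ step 5: AABBCCDCCDBBCCD ⇒ D·D·A·A·B·B·CCD·B·B·CCD·A·A·B·B·CCD
    A ↦ D
    B ↦ A
    C ↦ B
    D ↦ CCD

A->D, B->A, C->B, D->CCD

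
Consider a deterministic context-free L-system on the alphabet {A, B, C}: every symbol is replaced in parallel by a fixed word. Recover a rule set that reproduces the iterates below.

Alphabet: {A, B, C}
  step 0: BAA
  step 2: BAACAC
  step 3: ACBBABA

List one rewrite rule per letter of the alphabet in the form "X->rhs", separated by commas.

A->B, B->AC, C->A

  step 2 ⇒ step 3: BAACAC ⇒ AC·B·B·A·B·A
    A ↦ B
    B ↦ AC
    C ↦ A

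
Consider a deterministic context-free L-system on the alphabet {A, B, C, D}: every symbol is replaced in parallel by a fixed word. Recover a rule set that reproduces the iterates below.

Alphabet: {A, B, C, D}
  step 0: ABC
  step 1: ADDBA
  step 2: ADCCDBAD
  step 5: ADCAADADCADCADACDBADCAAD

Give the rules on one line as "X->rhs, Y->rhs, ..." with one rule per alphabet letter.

  step 1 ⇒ step 2: ADDBA ⇒ AD·C·C·DB·AD
    A ↦ AD
    B ↦ DB
    D ↦ C
  step 0 ⇒ step 1: ABC ⇒ AD·DB·A
    C ↦ A

A->AD, B->DB, C->A, D->C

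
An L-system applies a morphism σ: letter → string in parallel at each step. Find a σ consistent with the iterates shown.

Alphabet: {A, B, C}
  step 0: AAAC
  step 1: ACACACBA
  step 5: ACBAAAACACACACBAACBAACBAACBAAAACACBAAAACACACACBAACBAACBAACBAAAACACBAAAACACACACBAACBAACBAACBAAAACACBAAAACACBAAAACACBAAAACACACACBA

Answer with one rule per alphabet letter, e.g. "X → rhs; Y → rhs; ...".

  step 0 ⇒ step 1: AAAC ⇒ AC·AC·AC·BA
    A ↦ AC
    C ↦ BA
    B ↦ AA  (constrained at step 1)

A->AC, B->AA, C->BA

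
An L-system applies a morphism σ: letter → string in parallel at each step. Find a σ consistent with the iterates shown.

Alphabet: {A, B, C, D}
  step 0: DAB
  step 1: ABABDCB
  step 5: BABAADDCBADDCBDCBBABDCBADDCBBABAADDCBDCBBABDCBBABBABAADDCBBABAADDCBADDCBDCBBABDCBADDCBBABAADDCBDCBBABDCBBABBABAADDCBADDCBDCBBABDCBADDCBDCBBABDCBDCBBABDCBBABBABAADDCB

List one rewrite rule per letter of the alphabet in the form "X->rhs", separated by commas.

  step 0 ⇒ step 1: DAB ⇒ A·BAB·DCB
    A ↦ BAB
    B ↦ DCB
    D ↦ A
    C ↦ D  (constrained at step 1)

A->BAB, B->DCB, C->D, D->A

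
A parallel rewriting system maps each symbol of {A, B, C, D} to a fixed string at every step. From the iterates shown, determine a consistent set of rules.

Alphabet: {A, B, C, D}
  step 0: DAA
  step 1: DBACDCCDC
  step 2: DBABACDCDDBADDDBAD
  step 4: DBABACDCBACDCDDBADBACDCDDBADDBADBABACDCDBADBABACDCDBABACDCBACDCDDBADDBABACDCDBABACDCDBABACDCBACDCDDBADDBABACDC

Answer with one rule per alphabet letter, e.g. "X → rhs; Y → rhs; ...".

  step 1 ⇒ step 2: DBACDCCDC ⇒ DBA·BA·CDC·D·DBA·D·D·DBA·D
    A ↦ CDC
    B ↦ BA
    C ↦ D
    D ↦ DBA

A->CDC, B->BA, C->D, D->DBA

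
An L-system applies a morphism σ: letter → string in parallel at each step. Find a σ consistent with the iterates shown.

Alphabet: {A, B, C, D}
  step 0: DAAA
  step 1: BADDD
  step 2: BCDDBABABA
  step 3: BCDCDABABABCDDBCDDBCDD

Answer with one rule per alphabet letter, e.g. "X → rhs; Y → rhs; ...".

A->D, B->BCD, C->CDA, D->BA

  step 2 ⇒ step 3: BCDDBABABA ⇒ BCD·CDA·BA·BA·BCD·D·BCD·D·BCD·D
    A ↦ D
    B ↦ BCD
    C ↦ CDA
    D ↦ BA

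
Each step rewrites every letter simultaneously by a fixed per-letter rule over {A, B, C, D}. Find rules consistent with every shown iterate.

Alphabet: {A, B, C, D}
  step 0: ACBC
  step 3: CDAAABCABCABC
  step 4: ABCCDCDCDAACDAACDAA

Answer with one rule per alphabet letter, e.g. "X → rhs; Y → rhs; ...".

A->CD, B->A, C->A, D->BC

  step 3 ⇒ step 4: CDAAABCABCABC ⇒ A·BC·CD·CD·CD·A·A·CD·A·A·CD·A·A
    A ↦ CD
    B ↦ A
    C ↦ A
    D ↦ BC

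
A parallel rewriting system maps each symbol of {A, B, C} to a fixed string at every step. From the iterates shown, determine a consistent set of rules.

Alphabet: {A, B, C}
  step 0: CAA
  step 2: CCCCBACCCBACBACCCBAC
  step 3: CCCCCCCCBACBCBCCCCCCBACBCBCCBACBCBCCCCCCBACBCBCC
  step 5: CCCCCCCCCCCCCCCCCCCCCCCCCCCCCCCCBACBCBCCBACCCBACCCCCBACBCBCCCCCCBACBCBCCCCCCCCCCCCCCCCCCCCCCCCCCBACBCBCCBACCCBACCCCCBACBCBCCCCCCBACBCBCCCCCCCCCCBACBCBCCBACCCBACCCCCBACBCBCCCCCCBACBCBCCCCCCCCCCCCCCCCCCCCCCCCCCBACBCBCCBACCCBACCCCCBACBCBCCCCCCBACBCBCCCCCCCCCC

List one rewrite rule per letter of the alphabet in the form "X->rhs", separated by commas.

A->BCB, B->BAC, C->CC

  step 2 ⇒ step 3: CCCCBACCCBACBACCCBAC ⇒ CC·CC·CC·CC·BAC·BCB·CC·CC·CC·BAC·BCB·CC·BAC·BCB·CC·CC·CC·BAC·BCB·CC
    A ↦ BCB
    B ↦ BAC
    C ↦ CC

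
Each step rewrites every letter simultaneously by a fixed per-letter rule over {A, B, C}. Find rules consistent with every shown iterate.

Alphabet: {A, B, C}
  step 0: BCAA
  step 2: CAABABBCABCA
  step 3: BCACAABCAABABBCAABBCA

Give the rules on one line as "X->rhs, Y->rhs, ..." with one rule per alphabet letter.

  step 2 ⇒ step 3: CAABABBCABCA ⇒ B·CA·CA·AB·CA·AB·AB·B·CA·AB·B·CA
    A ↦ CA
    B ↦ AB
    C ↦ B

A->CA, B->AB, C->B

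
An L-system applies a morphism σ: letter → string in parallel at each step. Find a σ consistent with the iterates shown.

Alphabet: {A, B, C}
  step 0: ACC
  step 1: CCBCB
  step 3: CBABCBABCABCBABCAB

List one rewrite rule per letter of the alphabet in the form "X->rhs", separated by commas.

  step 0 ⇒ step 1: ACC ⇒ C·CB·CB
    A ↦ C
    C ↦ CB
    B ↦ AB  (constrained at step 1)

A->C, B->AB, C->CB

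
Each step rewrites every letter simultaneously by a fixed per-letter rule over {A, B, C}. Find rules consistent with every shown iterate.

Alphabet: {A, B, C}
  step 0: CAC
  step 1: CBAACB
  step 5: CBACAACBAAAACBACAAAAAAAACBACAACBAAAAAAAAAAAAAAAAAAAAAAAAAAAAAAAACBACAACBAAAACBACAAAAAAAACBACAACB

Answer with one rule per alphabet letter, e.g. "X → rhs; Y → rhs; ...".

A->AA, B->AC, C->CB

  step 0 ⇒ step 1: CAC ⇒ CB·AA·CB
    A ↦ AA
    C ↦ CB
    B ↦ AC  (constrained at step 1)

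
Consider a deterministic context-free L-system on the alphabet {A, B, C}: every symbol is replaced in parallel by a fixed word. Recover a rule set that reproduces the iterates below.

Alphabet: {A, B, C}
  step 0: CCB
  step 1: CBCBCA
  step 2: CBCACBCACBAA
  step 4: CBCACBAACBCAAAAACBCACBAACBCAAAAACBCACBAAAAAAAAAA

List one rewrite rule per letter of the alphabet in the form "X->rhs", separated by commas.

A->AA, B->CA, C->CB

  step 1 ⇒ step 2: CBCBCA ⇒ CB·CA·CB·CA·CB·AA
    A ↦ AA
    B ↦ CA
    C ↦ CB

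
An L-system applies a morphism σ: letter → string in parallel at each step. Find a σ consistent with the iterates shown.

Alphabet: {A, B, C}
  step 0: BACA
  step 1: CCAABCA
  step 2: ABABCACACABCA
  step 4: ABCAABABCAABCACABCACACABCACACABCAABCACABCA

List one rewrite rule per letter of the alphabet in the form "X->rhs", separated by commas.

A->CA, B->C, C->AB

  step 1 ⇒ step 2: CCAABCA ⇒ AB·AB·CA·CA·C·AB·CA
    A ↦ CA
    B ↦ C
    C ↦ AB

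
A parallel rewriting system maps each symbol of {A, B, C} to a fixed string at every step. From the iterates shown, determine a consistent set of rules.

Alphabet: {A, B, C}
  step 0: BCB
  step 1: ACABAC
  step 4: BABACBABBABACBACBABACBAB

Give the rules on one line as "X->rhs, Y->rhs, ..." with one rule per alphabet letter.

A->B, B->AC, C->AB

  step 0 ⇒ step 1: BCB ⇒ AC·AB·AC
    B ↦ AC
    C ↦ AB
    A ↦ B  (constrained at step 1)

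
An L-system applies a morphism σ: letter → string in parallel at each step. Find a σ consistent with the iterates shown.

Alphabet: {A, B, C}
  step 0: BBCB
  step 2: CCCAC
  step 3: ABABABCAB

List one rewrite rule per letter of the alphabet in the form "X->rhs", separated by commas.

A->C, B->A, C->AB

  step 2 ⇒ step 3: CCCAC ⇒ AB·AB·AB·C·AB
    A ↦ C
    C ↦ AB
    B ↦ A  (constrained at step 0)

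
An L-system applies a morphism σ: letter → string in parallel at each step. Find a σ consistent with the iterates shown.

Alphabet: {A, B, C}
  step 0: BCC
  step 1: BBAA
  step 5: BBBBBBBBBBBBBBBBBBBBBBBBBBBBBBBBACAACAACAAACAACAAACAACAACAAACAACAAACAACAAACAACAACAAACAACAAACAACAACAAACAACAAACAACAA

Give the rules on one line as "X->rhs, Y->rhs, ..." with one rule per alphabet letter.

A->CAA, B->BB, C->A

  step 0 ⇒ step 1: BCC ⇒ BB·A·A
    B ↦ BB
    C ↦ A
    A ↦ CAA  (constrained at step 1)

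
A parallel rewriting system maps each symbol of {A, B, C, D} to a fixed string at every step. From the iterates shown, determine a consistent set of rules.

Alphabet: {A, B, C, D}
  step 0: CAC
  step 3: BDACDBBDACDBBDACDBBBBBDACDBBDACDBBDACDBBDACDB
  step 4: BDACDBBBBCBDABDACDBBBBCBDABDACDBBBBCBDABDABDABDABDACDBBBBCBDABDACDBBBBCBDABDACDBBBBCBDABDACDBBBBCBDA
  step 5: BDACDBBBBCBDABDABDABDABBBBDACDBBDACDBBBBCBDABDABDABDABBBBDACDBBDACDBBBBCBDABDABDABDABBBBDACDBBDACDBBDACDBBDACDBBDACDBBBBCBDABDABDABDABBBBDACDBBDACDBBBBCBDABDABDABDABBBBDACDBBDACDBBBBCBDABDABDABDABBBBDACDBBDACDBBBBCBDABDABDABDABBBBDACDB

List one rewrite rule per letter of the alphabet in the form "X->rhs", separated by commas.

  step 4 ⇒ step 5: BDACDBBBBCBDABDACDBBBBCBDABDACDBBBBCBDABDABDABDABDACDBBBBCBDABDACDBBBBCBDABDACDBBBBCBDABDACDBBBBCBDA ⇒ BDA·C·DB·BBB·C·BDA·BDA·BDA·BDA·BBB·BDA·C·DB·BDA·C·DB·BBB·C·BDA·BDA·BDA·BDA·BBB·BDA·C·DB·BDA·C·DB·BBB·C·BDA·BDA·BDA·BDA·BBB·BDA·C·DB·BDA·C·DB·BDA·C·DB·BDA·C·DB·BDA·C·DB·BBB·C·BDA·BDA·BDA·BDA·BBB·BDA·C·DB·BDA·C·DB·BBB·C·BDA·BDA·BDA·BDA·BBB·BDA·C·DB·BDA·C·DB·BBB·C·BDA·BDA·BDA·BDA·BBB·BDA·C·DB·BDA·C·DB·BBB·C·BDA·BDA·BDA·BDA·BBB·BDA·C·DB
    A ↦ DB
    B ↦ BDA
    C ↦ BBB
    D ↦ C

A->DB, B->BDA, C->BBB, D->C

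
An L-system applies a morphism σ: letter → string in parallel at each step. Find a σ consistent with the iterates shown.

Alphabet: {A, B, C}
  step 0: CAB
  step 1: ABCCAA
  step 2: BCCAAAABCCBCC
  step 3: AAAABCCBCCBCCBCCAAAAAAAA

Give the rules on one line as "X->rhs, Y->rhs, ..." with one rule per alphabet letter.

  step 2 ⇒ step 3: BCCAAAABCCBCC ⇒ AA·A·A·BCC·BCC·BCC·BCC·AA·A·A·AA·A·A
    A ↦ BCC
    B ↦ AA
    C ↦ A

A->BCC, B->AA, C->A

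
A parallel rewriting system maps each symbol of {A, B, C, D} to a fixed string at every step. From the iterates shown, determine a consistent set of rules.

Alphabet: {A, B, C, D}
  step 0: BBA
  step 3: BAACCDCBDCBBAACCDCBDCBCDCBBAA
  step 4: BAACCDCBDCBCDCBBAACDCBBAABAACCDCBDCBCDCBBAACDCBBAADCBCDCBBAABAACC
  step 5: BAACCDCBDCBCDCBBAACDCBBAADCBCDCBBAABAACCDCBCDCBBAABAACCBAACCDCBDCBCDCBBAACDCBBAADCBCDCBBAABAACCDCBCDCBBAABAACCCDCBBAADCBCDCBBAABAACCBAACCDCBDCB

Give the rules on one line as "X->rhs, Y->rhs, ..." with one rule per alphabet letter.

A->C, B->BAA, C->DCB, D->C

  step 4 ⇒ step 5: BAACCDCBDCBCDCBBAACDCBBAABAACCDCBDCBCDCBBAACDCBBAADCBCDCBBAABAACC ⇒ BAA·C·C·DCB·DCB·C·DCB·BAA·C·DCB·BAA·DCB·C·DCB·BAA·BAA·C·C·DCB·C·DCB·BAA·BAA·C·C·BAA·C·C·DCB·DCB·C·DCB·BAA·C·DCB·BAA·DCB·C·DCB·BAA·BAA·C·C·DCB·C·DCB·BAA·BAA·C·C·C·DCB·BAA·DCB·C·DCB·BAA·BAA·C·C·BAA·C·C·DCB·DCB
    A ↦ C
    B ↦ BAA
    C ↦ DCB
    D ↦ C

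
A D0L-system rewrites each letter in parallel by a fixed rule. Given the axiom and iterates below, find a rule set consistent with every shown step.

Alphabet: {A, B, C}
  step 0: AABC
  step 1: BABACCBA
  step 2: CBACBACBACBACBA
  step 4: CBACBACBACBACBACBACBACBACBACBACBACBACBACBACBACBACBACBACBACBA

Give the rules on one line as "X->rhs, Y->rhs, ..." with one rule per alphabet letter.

A->BA, B->C, C->CBA

  step 1 ⇒ step 2: BABACCBA ⇒ C·BA·C·BA·CBA·CBA·C·BA
    A ↦ BA
    B ↦ C
    C ↦ CBA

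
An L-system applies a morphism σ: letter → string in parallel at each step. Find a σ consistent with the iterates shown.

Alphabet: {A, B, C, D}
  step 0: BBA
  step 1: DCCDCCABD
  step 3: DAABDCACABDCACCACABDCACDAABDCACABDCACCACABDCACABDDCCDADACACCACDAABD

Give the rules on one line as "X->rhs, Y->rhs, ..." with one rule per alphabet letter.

A->ABD, B->DCC, C->CAC, D->DA

  step 0 ⇒ step 1: BBA ⇒ DCC·DCC·ABD
    A ↦ ABD
    B ↦ DCC
    C ↦ CAC  (constrained at step 1)
    D ↦ DA  (constrained at step 1)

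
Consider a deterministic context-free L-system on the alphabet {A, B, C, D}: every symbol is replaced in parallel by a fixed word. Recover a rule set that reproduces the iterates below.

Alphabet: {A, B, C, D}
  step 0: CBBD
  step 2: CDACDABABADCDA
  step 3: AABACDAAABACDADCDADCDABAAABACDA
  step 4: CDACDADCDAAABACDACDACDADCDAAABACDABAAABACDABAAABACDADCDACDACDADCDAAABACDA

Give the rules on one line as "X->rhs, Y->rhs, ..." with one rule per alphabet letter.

  step 3 ⇒ step 4: AABACDAAABACDADCDADCDABAAABACDA ⇒ CDA·CDA·D·CDA·AA·BA·CDA·CDA·CDA·D·CDA·AA·BA·CDA·BA·AA·BA·CDA·BA·AA·BA·CDA·D·CDA·CDA·CDA·D·CDA·AA·BA·CDA
    A ↦ CDA
    B ↦ D
    C ↦ AA
    D ↦ BA

A->CDA, B->D, C->AA, D->BA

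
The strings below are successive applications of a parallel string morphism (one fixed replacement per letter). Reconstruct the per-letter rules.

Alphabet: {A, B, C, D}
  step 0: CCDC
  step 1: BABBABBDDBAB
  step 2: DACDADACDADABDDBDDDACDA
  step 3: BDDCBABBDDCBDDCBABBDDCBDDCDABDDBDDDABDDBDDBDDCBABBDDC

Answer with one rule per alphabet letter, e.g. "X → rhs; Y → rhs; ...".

A->C, B->DA, C->BAB, D->BDD

  step 2 ⇒ step 3: DACDADACDADABDDBDDDACDA ⇒ BDD·C·BAB·BDD·C·BDD·C·BAB·BDD·C·BDD·C·DA·BDD·BDD·DA·BDD·BDD·BDD·C·BAB·BDD·C
    A ↦ C
    B ↦ DA
    C ↦ BAB
    D ↦ BDD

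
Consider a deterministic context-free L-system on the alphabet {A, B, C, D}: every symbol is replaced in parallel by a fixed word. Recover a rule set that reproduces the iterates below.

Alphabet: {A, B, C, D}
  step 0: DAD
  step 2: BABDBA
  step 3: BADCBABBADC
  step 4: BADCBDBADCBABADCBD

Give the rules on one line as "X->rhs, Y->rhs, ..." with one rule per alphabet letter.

A->DC, B->BA, C->D, D->B

  step 3 ⇒ step 4: BADCBABBADC ⇒ BA·DC·B·D·BA·DC·BA·BA·DC·B·D
    A ↦ DC
    B ↦ BA
    C ↦ D
    D ↦ B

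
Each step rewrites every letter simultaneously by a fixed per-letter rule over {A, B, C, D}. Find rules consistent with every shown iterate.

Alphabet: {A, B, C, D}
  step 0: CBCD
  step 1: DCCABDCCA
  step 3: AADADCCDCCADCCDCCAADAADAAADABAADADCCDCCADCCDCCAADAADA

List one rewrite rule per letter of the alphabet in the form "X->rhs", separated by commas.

A->AAD, B->AB, C->DCC, D->A

  step 0 ⇒ step 1: CBCD ⇒ DCC·AB·DCC·A
    B ↦ AB
    C ↦ DCC
    D ↦ A
    A ↦ AAD  (constrained at step 1)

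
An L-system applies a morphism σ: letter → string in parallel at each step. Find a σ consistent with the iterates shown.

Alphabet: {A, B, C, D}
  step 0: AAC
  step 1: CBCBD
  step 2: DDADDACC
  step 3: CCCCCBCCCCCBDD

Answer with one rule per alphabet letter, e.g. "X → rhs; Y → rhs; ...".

A->CB, B->DA, C->D, D->CC

  step 2 ⇒ step 3: DDADDACC ⇒ CC·CC·CB·CC·CC·CB·D·D
    A ↦ CB
    C ↦ D
    D ↦ CC
  step 1 ⇒ step 2: CBCBD ⇒ D·DA·D·DA·CC
    B ↦ DA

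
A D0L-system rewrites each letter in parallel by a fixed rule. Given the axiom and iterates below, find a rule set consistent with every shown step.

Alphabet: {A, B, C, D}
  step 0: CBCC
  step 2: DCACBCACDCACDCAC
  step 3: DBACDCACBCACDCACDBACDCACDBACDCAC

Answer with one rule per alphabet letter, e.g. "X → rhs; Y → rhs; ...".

A->DC, B->BC, C->AC, D->DB

  step 2 ⇒ step 3: DCACBCACDCACDCAC ⇒ DB·AC·DC·AC·BC·AC·DC·AC·DB·AC·DC·AC·DB·AC·DC·AC
    A ↦ DC
    B ↦ BC
    C ↦ AC
    D ↦ DB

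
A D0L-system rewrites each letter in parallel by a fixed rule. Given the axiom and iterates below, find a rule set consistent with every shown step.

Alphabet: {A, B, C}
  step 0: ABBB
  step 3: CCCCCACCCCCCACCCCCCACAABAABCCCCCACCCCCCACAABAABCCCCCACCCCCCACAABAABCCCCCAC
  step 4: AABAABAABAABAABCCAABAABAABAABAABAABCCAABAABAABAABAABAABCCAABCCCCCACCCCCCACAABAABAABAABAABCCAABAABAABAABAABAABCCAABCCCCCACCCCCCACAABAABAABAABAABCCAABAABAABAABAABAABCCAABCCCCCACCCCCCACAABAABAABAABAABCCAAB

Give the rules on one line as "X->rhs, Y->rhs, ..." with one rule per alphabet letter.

A->CC, B->CAC, C->AAB

  step 3 ⇒ step 4: CCCCCACCCCCCACCCCCCACAABAABCCCCCACCCCCCACAABAABCCCCCACCCCCCACAABAABCCCCCAC ⇒ AAB·AAB·AAB·AAB·AAB·CC·AAB·AAB·AAB·AAB·AAB·AAB·CC·AAB·AAB·AAB·AAB·AAB·AAB·CC·AAB·CC·CC·CAC·CC·CC·CAC·AAB·AAB·AAB·AAB·AAB·CC·AAB·AAB·AAB·AAB·AAB·AAB·CC·AAB·CC·CC·CAC·CC·CC·CAC·AAB·AAB·AAB·AAB·AAB·CC·AAB·AAB·AAB·AAB·AAB·AAB·CC·AAB·CC·CC·CAC·CC·CC·CAC·AAB·AAB·AAB·AAB·AAB·CC·AAB
    A ↦ CC
    B ↦ CAC
    C ↦ AAB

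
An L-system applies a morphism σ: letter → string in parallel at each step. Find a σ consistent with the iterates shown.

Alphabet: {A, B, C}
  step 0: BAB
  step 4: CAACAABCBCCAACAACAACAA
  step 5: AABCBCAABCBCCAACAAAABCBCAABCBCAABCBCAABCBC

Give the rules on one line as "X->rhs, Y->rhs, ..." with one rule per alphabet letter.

  step 4 ⇒ step 5: CAACAABCBCCAACAACAACAA ⇒ AA·BC·BC·AA·BC·BC·C·AA·C·AA·AA·BC·BC·AA·BC·BC·AA·BC·BC·AA·BC·BC
    A ↦ BC
    B ↦ C
    C ↦ AA

A->BC, B->C, C->AA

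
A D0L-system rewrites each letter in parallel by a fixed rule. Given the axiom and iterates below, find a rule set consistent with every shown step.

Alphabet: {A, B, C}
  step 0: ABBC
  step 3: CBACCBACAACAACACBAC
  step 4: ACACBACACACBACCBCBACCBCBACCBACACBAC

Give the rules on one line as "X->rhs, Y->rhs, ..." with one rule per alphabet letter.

A->CB, B->A, C->AC

  step 3 ⇒ step 4: CBACCBACAACAACACBAC ⇒ AC·A·CB·AC·AC·A·CB·AC·CB·CB·AC·CB·CB·AC·CB·AC·A·CB·AC
    A ↦ CB
    B ↦ A
    C ↦ AC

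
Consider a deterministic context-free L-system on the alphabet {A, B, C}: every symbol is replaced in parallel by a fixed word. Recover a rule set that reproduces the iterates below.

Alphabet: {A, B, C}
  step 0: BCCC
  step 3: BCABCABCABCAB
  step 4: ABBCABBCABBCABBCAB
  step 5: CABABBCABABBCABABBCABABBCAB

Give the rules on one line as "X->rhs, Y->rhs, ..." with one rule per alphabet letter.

A->C, B->AB, C->B

  step 4 ⇒ step 5: ABBCABBCABBCABBCAB ⇒ C·AB·AB·B·C·AB·AB·B·C·AB·AB·B·C·AB·AB·B·C·AB
    A ↦ C
    B ↦ AB
    C ↦ B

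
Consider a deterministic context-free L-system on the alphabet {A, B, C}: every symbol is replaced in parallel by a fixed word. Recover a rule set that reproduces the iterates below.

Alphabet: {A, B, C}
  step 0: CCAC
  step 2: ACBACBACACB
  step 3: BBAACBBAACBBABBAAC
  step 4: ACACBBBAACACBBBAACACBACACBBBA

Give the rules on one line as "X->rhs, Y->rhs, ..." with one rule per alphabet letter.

  step 3 ⇒ step 4: BBAACBBAACBBABBAAC ⇒ AC·AC·B·B·BA·AC·AC·B·B·BA·AC·AC·B·AC·AC·B·B·BA
    A ↦ B
    B ↦ AC
    C ↦ BA

A->B, B->AC, C->BA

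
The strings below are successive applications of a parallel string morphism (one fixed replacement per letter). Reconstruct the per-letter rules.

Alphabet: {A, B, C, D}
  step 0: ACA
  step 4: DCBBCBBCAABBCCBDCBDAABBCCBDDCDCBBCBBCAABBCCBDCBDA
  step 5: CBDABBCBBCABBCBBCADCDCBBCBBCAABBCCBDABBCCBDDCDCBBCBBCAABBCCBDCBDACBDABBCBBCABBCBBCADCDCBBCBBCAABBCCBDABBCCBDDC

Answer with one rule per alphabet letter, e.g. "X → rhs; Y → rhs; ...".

A->DC, B->BBC, C->A, D->CBD

  step 4 ⇒ step 5: DCBBCBBCAABBCCBDCBDAABBCCBDDCDCBBCBBCAABBCCBDCBDA ⇒ CBD·A·BBC·BBC·A·BBC·BBC·A·DC·DC·BBC·BBC·A·A·BBC·CBD·A·BBC·CBD·DC·DC·BBC·BBC·A·A·BBC·CBD·CBD·A·CBD·A·BBC·BBC·A·BBC·BBC·A·DC·DC·BBC·BBC·A·A·BBC·CBD·A·BBC·CBD·DC
    A ↦ DC
    B ↦ BBC
    C ↦ A
    D ↦ CBD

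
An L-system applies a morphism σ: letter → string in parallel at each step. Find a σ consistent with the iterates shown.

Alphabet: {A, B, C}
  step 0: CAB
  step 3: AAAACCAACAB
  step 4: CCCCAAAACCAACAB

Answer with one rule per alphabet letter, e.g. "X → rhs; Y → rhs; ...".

  step 3 ⇒ step 4: AAAACCAACAB ⇒ C·C·C·C·AA·AA·C·C·AA·C·AB
    A ↦ C
    B ↦ AB
    C ↦ AA

A->C, B->AB, C->AA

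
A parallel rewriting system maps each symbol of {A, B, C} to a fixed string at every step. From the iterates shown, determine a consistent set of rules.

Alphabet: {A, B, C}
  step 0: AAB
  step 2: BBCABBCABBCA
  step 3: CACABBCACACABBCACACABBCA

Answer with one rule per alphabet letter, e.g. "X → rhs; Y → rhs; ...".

A->CA, B->CA, C->BB

  step 2 ⇒ step 3: BBCABBCABBCA ⇒ CA·CA·BB·CA·CA·CA·BB·CA·CA·CA·BB·CA
    A ↦ CA
    B ↦ CA
    C ↦ BB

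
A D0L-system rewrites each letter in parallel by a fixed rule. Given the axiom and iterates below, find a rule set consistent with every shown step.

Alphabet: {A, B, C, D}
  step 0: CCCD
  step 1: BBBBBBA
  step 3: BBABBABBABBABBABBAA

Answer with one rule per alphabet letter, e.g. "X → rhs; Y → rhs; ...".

A->D, B->CD, C->BB, D->A

  step 0 ⇒ step 1: CCCD ⇒ BB·BB·BB·A
    C ↦ BB
    D ↦ A
    A ↦ D  (constrained at step 1)
    B ↦ CD  (constrained at step 1)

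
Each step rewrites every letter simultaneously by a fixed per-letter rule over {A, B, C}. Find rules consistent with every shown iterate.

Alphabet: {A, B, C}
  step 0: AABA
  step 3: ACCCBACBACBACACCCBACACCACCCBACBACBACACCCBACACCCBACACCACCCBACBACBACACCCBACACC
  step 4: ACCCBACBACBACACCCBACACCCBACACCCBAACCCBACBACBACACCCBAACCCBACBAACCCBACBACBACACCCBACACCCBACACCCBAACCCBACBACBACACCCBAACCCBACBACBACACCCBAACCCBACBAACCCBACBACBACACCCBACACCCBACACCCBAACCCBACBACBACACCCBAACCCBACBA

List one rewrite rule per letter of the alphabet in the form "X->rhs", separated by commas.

  step 3 ⇒ step 4: ACCCBACBACBACACCCBACACCACCCBACBACBACACCCBACACCCBACACCACCCBACBACBACACCCBACACC ⇒ ACC·CBA·CBA·CBA·C·ACC·CBA·C·ACC·CBA·C·ACC·CBA·ACC·CBA·CBA·CBA·C·ACC·CBA·ACC·CBA·CBA·ACC·CBA·CBA·CBA·C·ACC·CBA·C·ACC·CBA·C·ACC·CBA·ACC·CBA·CBA·CBA·C·ACC·CBA·ACC·CBA·CBA·CBA·C·ACC·CBA·ACC·CBA·CBA·ACC·CBA·CBA·CBA·C·ACC·CBA·C·ACC·CBA·C·ACC·CBA·ACC·CBA·CBA·CBA·C·ACC·CBA·ACC·CBA·CBA
    A ↦ ACC
    B ↦ C
    C ↦ CBA

A->ACC, B->C, C->CBA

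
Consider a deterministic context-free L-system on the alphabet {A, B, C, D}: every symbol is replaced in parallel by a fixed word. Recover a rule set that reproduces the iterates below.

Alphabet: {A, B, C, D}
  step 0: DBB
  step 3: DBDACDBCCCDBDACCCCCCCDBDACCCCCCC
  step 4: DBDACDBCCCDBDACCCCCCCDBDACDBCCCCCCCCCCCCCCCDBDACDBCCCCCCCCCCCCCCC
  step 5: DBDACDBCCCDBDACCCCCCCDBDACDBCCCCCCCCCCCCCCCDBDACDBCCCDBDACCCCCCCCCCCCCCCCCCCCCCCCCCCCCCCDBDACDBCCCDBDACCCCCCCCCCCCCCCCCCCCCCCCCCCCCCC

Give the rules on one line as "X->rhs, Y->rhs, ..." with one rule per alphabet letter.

A->C, B->DAC, C->CC, D->DB

  step 4 ⇒ step 5: DBDACDBCCCDBDACCCCCCCDBDACDBCCCCCCCCCCCCCCCDBDACDBCCCCCCCCCCCCCCC ⇒ DB·DAC·DB·C·CC·DB·DAC·CC·CC·CC·DB·DAC·DB·C·CC·CC·CC·CC·CC·CC·CC·DB·DAC·DB·C·CC·DB·DAC·CC·CC·CC·CC·CC·CC·CC·CC·CC·CC·CC·CC·CC·CC·CC·DB·DAC·DB·C·CC·DB·DAC·CC·CC·CC·CC·CC·CC·CC·CC·CC·CC·CC·CC·CC·CC·CC
    A ↦ C
    B ↦ DAC
    C ↦ CC
    D ↦ DB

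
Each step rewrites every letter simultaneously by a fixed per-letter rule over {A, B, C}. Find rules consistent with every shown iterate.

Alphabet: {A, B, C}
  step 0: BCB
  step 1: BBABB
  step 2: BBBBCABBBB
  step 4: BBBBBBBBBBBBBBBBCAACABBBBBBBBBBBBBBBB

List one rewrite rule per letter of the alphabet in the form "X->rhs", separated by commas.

A->CA, B->BB, C->A

  step 1 ⇒ step 2: BBABB ⇒ BB·BB·CA·BB·BB
    A ↦ CA
    B ↦ BB
  step 0 ⇒ step 1: BCB ⇒ BB·A·BB
    C ↦ A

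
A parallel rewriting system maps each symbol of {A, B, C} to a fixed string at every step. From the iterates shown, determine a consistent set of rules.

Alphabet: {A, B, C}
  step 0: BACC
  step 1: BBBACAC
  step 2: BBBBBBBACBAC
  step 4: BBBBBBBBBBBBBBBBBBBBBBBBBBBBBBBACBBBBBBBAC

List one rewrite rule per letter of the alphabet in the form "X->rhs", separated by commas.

  step 1 ⇒ step 2: BBBACAC ⇒ BB·BB·BB·B·AC·B·AC
    A ↦ B
    B ↦ BB
    C ↦ AC

A->B, B->BB, C->AC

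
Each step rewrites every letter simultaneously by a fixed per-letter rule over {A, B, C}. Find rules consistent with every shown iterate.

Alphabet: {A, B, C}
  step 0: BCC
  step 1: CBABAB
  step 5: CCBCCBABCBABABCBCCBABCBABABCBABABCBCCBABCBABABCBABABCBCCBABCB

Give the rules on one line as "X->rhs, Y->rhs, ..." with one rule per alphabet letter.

A->C, B->CB, C->AB

  step 0 ⇒ step 1: BCC ⇒ CB·AB·AB
    B ↦ CB
    C ↦ AB
    A ↦ C  (constrained at step 1)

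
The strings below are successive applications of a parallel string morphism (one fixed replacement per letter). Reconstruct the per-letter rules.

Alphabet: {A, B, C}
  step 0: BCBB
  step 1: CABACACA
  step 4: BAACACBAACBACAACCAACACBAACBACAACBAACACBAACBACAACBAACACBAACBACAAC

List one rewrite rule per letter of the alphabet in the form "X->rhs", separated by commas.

A->AC, B->CA, C->BA

  step 0 ⇒ step 1: BCBB ⇒ CA·BA·CA·CA
    B ↦ CA
    C ↦ BA
    A ↦ AC  (constrained at step 1)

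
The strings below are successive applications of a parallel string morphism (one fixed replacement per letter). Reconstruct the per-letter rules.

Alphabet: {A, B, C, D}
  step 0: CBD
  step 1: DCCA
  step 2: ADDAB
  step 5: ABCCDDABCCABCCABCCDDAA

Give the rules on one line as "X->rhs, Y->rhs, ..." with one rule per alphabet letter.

A->AB, B->CC, C->D, D->A

  step 1 ⇒ step 2: DCCA ⇒ A·D·D·AB
    A ↦ AB
    C ↦ D
    D ↦ A
  step 0 ⇒ step 1: CBD ⇒ D·CC·A
    B ↦ CC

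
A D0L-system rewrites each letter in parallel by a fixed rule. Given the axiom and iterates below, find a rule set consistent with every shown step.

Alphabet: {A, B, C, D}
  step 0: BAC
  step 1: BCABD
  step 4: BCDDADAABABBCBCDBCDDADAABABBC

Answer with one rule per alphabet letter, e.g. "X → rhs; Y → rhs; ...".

  step 0 ⇒ step 1: BAC ⇒ BC·AB·D
    A ↦ AB
    B ↦ BC
    C ↦ D
    D ↦ DA  (constrained at step 1)

A->AB, B->BC, C->D, D->DA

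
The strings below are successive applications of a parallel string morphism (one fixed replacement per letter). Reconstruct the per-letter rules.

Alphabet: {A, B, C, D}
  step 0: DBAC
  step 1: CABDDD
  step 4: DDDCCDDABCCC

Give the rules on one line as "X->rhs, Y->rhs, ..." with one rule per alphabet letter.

  step 0 ⇒ step 1: DBAC ⇒ C·AB·DD·D
    A ↦ DD
    B ↦ AB
    C ↦ D
    D ↦ C

A->DD, B->AB, C->D, D->C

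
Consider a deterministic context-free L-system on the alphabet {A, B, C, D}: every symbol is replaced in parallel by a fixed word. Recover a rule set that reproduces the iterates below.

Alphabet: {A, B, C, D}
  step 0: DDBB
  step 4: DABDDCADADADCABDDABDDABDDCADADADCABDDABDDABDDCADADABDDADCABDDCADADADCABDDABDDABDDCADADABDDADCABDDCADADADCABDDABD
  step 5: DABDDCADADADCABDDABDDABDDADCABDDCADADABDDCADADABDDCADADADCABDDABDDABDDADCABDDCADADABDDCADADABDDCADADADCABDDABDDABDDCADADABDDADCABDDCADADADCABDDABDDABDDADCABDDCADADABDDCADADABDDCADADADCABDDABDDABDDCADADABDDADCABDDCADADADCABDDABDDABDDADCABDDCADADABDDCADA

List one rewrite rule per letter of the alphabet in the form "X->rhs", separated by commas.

  step 4 ⇒ step 5: DABDDCADADADCABDDABDDABDDCADADADCABDDABDDABDDCADADABDDADCABDDCADADADCABDDABDDABDDCADADABDDADCABDDCADADADCABDDABD ⇒ DA·BD·DCA·DA·DA·DCA·BD·DA·BD·DA·BD·DA·DCA·BD·DCA·DA·DA·BD·DCA·DA·DA·BD·DCA·DA·DA·DCA·BD·DA·BD·DA·BD·DA·DCA·BD·DCA·DA·DA·BD·DCA·DA·DA·BD·DCA·DA·DA·DCA·BD·DA·BD·DA·BD·DCA·DA·DA·BD·DA·DCA·BD·DCA·DA·DA·DCA·BD·DA·BD·DA·BD·DA·DCA·BD·DCA·DA·DA·BD·DCA·DA·DA·BD·DCA·DA·DA·DCA·BD·DA·BD·DA·BD·DCA·DA·DA·BD·DA·DCA·BD·DCA·DA·DA·DCA·BD·DA·BD·DA·BD·DA·DCA·BD·DCA·DA·DA·BD·DCA·DA
    A ↦ BD
    B ↦ DCA
    C ↦ DCA
    D ↦ DA

A->BD, B->DCA, C->DCA, D->DA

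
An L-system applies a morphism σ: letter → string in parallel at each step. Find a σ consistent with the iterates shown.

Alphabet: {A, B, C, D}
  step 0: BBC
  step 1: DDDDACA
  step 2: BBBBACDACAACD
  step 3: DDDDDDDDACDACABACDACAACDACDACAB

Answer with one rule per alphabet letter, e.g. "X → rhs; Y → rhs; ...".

A->ACD, B->DD, C->ACA, D->B

  step 2 ⇒ step 3: BBBBACDACAACD ⇒ DD·DD·DD·DD·ACD·ACA·B·ACD·ACA·ACD·ACD·ACA·B
    A ↦ ACD
    B ↦ DD
    C ↦ ACA
    D ↦ B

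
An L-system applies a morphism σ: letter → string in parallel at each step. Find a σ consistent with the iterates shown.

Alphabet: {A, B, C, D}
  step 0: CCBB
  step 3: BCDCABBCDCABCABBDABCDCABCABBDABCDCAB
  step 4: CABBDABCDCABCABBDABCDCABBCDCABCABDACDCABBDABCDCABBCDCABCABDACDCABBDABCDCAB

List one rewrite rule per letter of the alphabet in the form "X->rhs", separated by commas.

A->CD, B->CAB, C->B, D->DA

  step 3 ⇒ step 4: BCDCABBCDCABCABBDABCDCABCABBDABCDCAB ⇒ CAB·B·DA·B·CD·CAB·CAB·B·DA·B·CD·CAB·B·CD·CAB·CAB·DA·CD·CAB·B·DA·B·CD·CAB·B·CD·CAB·CAB·DA·CD·CAB·B·DA·B·CD·CAB
    A ↦ CD
    B ↦ CAB
    C ↦ B
    D ↦ DA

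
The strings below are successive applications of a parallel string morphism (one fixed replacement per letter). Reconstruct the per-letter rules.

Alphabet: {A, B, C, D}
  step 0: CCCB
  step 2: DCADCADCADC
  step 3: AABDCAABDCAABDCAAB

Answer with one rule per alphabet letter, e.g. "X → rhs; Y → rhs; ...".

A->DC, B->A, C->AB, D->A

  step 2 ⇒ step 3: DCADCADCADC ⇒ A·AB·DC·A·AB·DC·A·AB·DC·A·AB
    A ↦ DC
    C ↦ AB
    D ↦ A
    B ↦ A  (constrained at step 0)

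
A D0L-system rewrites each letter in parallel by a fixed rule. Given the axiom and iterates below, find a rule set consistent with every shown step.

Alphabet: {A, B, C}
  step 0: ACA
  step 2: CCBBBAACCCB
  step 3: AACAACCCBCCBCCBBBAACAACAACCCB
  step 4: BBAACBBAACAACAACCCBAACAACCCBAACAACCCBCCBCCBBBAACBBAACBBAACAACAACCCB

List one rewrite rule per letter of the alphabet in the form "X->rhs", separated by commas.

  step 3 ⇒ step 4: AACAACCCBCCBCCBBBAACAACAACCCB ⇒ B·B·AAC·B·B·AAC·AAC·AAC·CCB·AAC·AAC·CCB·AAC·AAC·CCB·CCB·CCB·B·B·AAC·B·B·AAC·B·B·AAC·AAC·AAC·CCB
    A ↦ B
    B ↦ CCB
    C ↦ AAC

A->B, B->CCB, C->AAC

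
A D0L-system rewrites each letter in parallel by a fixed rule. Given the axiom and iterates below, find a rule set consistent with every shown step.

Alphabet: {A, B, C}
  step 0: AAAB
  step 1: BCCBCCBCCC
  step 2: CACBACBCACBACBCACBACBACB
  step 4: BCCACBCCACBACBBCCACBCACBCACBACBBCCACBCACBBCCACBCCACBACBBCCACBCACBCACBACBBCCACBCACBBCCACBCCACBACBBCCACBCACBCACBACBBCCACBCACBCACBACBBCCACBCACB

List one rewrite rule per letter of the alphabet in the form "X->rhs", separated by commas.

  step 1 ⇒ step 2: BCCBCCBCCC ⇒ C·ACB·ACB·C·ACB·ACB·C·ACB·ACB·ACB
    B ↦ C
    C ↦ ACB
  step 0 ⇒ step 1: AAAB ⇒ BCC·BCC·BCC·C
    A ↦ BCC

A->BCC, B->C, C->ACB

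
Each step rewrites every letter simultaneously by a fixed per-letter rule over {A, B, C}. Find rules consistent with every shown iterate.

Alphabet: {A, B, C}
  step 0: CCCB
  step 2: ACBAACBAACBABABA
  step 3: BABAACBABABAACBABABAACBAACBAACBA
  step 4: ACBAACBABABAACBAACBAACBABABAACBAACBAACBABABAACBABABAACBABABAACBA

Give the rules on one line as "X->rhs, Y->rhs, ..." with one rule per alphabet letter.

A->BA, B->AC, C->BA

  step 3 ⇒ step 4: BABAACBABABAACBABABAACBAACBAACBA ⇒ AC·BA·AC·BA·BA·BA·AC·BA·AC·BA·AC·BA·BA·BA·AC·BA·AC·BA·AC·BA·BA·BA·AC·BA·BA·BA·AC·BA·BA·BA·AC·BA
    A ↦ BA
    B ↦ AC
    C ↦ BA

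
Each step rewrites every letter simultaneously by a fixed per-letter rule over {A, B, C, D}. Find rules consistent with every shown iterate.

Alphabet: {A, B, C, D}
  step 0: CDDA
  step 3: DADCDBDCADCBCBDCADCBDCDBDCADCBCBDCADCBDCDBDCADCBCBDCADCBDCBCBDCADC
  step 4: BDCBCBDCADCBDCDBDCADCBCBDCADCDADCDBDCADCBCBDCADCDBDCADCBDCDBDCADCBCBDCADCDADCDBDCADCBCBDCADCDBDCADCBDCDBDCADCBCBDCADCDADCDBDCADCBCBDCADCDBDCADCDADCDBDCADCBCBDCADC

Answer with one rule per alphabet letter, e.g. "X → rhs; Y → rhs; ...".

A->BC, B->D, C->ADC, D->BDC

  step 3 ⇒ step 4: DADCDBDCADCBCBDCADCBDCDBDCADCBCBDCADCBDCDBDCADCBCBDCADCBDCBCBDCADC ⇒ BDC·BC·BDC·ADC·BDC·D·BDC·ADC·BC·BDC·ADC·D·ADC·D·BDC·ADC·BC·BDC·ADC·D·BDC·ADC·BDC·D·BDC·ADC·BC·BDC·ADC·D·ADC·D·BDC·ADC·BC·BDC·ADC·D·BDC·ADC·BDC·D·BDC·ADC·BC·BDC·ADC·D·ADC·D·BDC·ADC·BC·BDC·ADC·D·BDC·ADC·D·ADC·D·BDC·ADC·BC·BDC·ADC
    A ↦ BC
    B ↦ D
    C ↦ ADC
    D ↦ BDC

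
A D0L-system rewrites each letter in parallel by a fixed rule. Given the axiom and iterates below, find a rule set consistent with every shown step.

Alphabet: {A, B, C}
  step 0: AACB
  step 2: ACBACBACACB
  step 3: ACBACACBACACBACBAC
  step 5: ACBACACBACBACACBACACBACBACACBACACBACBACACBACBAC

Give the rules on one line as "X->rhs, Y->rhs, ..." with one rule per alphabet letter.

  step 2 ⇒ step 3: ACBACBACACB ⇒ AC·B·AC·AC·B·AC·AC·B·AC·B·AC
    A ↦ AC
    B ↦ AC
    C ↦ B

A->AC, B->AC, C->B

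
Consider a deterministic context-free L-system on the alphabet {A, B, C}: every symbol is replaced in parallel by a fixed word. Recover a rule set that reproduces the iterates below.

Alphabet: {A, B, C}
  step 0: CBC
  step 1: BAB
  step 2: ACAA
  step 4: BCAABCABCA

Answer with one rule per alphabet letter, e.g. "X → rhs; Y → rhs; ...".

A->CA, B->A, C->B

  step 1 ⇒ step 2: BAB ⇒ A·CA·A
    A ↦ CA
    B ↦ A
  step 0 ⇒ step 1: CBC ⇒ B·A·B
    C ↦ B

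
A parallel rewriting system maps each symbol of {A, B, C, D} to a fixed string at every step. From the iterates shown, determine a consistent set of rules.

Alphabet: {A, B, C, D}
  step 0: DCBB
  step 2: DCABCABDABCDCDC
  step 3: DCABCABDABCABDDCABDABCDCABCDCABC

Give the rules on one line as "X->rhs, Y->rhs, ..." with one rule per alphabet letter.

  step 2 ⇒ step 3: DCABCABDABCDCDC ⇒ DC·ABC·AB·D·ABC·AB·D·DC·AB·D·ABC·DC·ABC·DC·ABC
    A ↦ AB
    B ↦ D
    C ↦ ABC
    D ↦ DC

A->AB, B->D, C->ABC, D->DC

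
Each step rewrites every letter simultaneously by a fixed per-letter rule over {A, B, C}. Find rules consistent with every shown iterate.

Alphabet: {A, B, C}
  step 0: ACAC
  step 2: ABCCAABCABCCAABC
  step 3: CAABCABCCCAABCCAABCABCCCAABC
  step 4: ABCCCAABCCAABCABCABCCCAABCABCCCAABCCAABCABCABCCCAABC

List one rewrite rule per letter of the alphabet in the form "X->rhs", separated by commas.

A->C, B->A, C->ABC

  step 3 ⇒ step 4: CAABCABCCCAABCCAABCABCCCAABC ⇒ ABC·C·C·A·ABC·C·A·ABC·ABC·ABC·C·C·A·ABC·ABC·C·C·A·ABC·C·A·ABC·ABC·ABC·C·C·A·ABC
    A ↦ C
    B ↦ A
    C ↦ ABC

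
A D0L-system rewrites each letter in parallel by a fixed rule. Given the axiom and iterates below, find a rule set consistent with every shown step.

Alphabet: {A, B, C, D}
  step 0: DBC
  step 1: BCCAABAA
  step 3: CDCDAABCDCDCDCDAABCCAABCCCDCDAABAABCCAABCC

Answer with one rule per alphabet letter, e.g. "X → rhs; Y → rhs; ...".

  step 0 ⇒ step 1: DBC ⇒ BCC·AAB·AA
    B ↦ AAB
    C ↦ AA
    D ↦ BCC
    A ↦ CD  (constrained at step 1)

A->CD, B->AAB, C->AA, D->BCC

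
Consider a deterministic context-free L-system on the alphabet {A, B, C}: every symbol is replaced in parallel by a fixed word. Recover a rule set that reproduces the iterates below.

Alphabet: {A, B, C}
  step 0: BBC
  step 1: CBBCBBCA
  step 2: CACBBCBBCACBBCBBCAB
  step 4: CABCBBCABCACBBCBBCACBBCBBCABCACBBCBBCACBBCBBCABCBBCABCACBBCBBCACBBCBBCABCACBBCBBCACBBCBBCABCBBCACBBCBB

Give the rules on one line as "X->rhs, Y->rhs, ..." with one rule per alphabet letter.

  step 1 ⇒ step 2: CBBCBBCA ⇒ CA·CBB·CBB·CA·CBB·CBB·CA·B
    A ↦ B
    B ↦ CBB
    C ↦ CA

A->B, B->CBB, C->CA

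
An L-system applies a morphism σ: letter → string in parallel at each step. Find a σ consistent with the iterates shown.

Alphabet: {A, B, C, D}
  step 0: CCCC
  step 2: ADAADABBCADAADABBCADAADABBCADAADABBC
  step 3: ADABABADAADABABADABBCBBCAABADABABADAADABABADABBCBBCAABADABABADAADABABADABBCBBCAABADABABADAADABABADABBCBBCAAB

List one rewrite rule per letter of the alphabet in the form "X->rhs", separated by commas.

A->ADA, B->BBC, C->AAB, D->BAB

  step 2 ⇒ step 3: ADAADABBCADAADABBCADAADABBCADAADABBC ⇒ ADA·BAB·ADA·ADA·BAB·ADA·BBC·BBC·AAB·ADA·BAB·ADA·ADA·BAB·ADA·BBC·BBC·AAB·ADA·BAB·ADA·ADA·BAB·ADA·BBC·BBC·AAB·ADA·BAB·ADA·ADA·BAB·ADA·BBC·BBC·AAB
    A ↦ ADA
    B ↦ BBC
    C ↦ AAB
    D ↦ BAB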